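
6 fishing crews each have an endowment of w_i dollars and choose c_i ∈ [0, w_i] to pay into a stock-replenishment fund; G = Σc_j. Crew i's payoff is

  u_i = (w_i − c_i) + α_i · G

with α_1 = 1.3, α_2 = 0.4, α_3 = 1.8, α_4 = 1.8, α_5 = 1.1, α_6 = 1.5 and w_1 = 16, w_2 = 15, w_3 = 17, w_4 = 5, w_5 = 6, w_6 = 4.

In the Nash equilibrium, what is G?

∂u_i/∂c_i = α_i − 1, so crew i contributes w_i if α_i > 1, else 0.
α_i > 1 for i ∈ {1, 3, 4, 5, 6}; NE contributions (16, 0, 17, 5, 6, 4), G = 48.

48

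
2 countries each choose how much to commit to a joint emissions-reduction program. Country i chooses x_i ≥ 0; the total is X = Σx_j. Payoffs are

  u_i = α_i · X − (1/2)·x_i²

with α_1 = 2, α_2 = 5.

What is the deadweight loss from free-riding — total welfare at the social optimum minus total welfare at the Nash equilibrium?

Country i's FOC: ∂u_i/∂x_i = α_i − x_i = 0, so x_i* = α_i.
NE contributions = (2, 5); X = 7.
W^NE = (Σα)·X − ½Σα_i² = 7² − ½·29 = 34.5.
Planner sets x_i = Σα_j = 7 for every i, so X^SO = 2·7 = 14.
W^SO = (Σα)·X^SO − ½·2·(Σα)² = (2/2)·7² = 49.
Deadweight loss = W^SO − W^NE = 14.5.

14.5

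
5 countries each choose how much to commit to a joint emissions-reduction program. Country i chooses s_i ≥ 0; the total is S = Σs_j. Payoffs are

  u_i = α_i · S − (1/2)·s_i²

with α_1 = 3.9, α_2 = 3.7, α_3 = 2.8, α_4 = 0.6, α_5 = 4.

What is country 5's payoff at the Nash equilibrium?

Country i's FOC: ∂u_i/∂s_i = α_i − s_i = 0, so s_i* = α_i.
NE contributions = (3.9, 3.7, 2.8, 0.6, 4); S = 15.
u_5 = α_5·S − ½·(s_5)² = 4·15 − ½·4² = 52.

52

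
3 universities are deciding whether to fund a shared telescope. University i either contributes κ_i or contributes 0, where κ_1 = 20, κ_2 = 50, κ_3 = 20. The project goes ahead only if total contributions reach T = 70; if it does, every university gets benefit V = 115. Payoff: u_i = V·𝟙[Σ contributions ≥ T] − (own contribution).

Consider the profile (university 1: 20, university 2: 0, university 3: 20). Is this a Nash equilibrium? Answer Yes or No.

No

Total = 40 < 70: not provided.
University 1 (pledges 20, payoff -20): dropping to 0 → total 20, payoff 0. Profitable deviation.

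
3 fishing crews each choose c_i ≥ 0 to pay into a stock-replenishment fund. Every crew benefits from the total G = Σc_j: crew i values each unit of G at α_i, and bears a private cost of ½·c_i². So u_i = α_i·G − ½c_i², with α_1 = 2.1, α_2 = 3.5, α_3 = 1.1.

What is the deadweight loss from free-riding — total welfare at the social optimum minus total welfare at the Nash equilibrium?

Crew i's FOC: ∂u_i/∂c_i = α_i − c_i = 0, so c_i* = α_i.
NE contributions = (2.1, 3.5, 1.1); G = 6.7.
W^NE = (Σα)·G − ½Σα_i² = 6.7² − ½·17.87 = 35.955.
Planner sets c_i = Σα_j = 6.7 for every i, so G^SO = 3·6.7 = 20.1.
W^SO = (Σα)·G^SO − ½·3·(Σα)² = (3/2)·6.7² = 67.335.
Deadweight loss = W^SO − W^NE = 31.38.

31.38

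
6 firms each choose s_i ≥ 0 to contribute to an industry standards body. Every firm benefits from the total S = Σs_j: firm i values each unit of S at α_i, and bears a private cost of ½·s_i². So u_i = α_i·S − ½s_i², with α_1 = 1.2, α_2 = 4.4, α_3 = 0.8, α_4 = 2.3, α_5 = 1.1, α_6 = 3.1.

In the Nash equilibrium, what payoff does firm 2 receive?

Firm i's FOC: ∂u_i/∂s_i = α_i − s_i = 0, so s_i* = α_i.
NE contributions = (1.2, 4.4, 0.8, 2.3, 1.1, 3.1); S = 12.9.
u_2 = α_2·S − ½·(s_2)² = 4.4·12.9 − ½·4.4² = 47.08.

47.08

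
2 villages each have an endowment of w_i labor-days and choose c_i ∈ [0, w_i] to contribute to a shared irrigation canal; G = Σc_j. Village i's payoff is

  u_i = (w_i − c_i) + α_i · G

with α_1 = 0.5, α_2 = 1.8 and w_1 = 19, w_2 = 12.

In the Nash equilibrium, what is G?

12

∂u_i/∂c_i = α_i − 1, so village i contributes w_i if α_i > 1, else 0.
α_i > 1 for i ∈ {2}; NE contributions (0, 12), G = 12.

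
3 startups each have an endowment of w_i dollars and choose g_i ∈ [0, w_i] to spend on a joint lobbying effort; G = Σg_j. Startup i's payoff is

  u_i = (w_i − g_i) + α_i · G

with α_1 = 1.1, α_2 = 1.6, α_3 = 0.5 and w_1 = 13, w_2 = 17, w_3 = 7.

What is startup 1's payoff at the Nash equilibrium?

33

∂u_i/∂g_i = α_i − 1, so startup i contributes w_i if α_i > 1, else 0.
α_i > 1 for i ∈ {1, 2}; NE contributions (13, 17, 0), G = 30.
u_1 = (13 − 13) + 1.1·30 = 33.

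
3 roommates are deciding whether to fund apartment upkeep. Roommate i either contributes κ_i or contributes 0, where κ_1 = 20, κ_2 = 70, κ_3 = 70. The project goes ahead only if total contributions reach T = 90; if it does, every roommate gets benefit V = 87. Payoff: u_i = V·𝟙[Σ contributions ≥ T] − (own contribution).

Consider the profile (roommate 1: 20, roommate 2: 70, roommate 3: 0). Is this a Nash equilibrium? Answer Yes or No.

Total = 90 ≥ 90: provided.
Roommate 1 (pledges 20, payoff 67): dropping to 0 → total 70, payoff 0. No gain.
Roommate 2 (pledges 70, payoff 17): dropping to 0 → total 20, payoff 0. No gain.
Roommate 3 (pledges 0, payoff 87): pledging 70 → total 160, payoff 17. No gain.

Yes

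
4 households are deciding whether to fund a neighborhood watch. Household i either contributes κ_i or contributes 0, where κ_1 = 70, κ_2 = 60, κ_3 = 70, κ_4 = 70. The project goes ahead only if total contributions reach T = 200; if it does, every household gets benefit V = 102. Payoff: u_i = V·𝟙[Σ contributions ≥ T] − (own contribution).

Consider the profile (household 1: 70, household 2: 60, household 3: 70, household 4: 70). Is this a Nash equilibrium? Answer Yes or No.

Total = 270 ≥ 200: provided.
Household 1 (pledges 70, payoff 32): dropping to 0 → total 200, payoff 102. Profitable deviation.

No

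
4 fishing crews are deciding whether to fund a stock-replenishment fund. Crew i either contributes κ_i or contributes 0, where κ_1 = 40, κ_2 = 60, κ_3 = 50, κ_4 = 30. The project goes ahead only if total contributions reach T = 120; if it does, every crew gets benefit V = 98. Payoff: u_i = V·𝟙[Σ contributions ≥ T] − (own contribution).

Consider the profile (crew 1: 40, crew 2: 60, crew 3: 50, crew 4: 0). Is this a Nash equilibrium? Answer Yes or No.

Total = 150 ≥ 120: provided.
Crew 1 (pledges 40, payoff 58): dropping to 0 → total 110, payoff 0. No gain.
Crew 2 (pledges 60, payoff 38): dropping to 0 → total 90, payoff 0. No gain.
Crew 3 (pledges 50, payoff 48): dropping to 0 → total 100, payoff 0. No gain.
Crew 4 (pledges 0, payoff 98): pledging 30 → total 180, payoff 68. No gain.

Yes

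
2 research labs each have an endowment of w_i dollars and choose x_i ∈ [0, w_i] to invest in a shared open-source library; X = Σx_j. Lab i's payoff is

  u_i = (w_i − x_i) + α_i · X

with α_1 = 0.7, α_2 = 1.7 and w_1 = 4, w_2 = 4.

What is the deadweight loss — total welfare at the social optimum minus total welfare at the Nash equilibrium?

5.6

∂u_i/∂x_i = α_i − 1, so lab i contributes w_i if α_i > 1, else 0.
α_i > 1 for i ∈ {2}; NE contributions (0, 4), X = 4.
W^NE = Σw_i − X^NE + (Σα_i)·X^NE = 8 + 1.4·4 = 13.6.
Planner: ∂(Σu_j)/∂x_i = Σα_j − 1 = 1.4 > 0, so everyone contributes w_i; X^SO = 8, W^SO = 8 + 1.4·8 = 19.2.
Deadweight loss = 5.6.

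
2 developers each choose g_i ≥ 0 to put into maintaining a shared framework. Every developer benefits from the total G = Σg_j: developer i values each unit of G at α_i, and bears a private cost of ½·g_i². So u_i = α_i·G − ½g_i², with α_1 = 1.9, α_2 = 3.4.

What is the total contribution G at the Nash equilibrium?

Developer i's FOC: ∂u_i/∂g_i = α_i − g_i = 0, so g_i* = α_i.
NE contributions = (1.9, 3.4); G = 5.3.

5.3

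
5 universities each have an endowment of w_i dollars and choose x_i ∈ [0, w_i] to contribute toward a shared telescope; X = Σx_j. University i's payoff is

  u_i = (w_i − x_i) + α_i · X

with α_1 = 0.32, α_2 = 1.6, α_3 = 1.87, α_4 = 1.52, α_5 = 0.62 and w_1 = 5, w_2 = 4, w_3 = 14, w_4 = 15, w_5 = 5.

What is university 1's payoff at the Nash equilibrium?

15.56

∂u_i/∂x_i = α_i − 1, so university i contributes w_i if α_i > 1, else 0.
α_i > 1 for i ∈ {2, 3, 4}; NE contributions (0, 4, 14, 15, 0), X = 33.
u_1 = (5 − 0) + 0.32·33 = 15.56.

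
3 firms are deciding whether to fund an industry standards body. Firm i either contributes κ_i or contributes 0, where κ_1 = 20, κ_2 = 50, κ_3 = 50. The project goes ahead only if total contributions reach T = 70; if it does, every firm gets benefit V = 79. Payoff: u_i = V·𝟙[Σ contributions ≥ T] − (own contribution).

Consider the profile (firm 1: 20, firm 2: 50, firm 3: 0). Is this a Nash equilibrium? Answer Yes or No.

Total = 70 ≥ 70: provided.
Firm 1 (pledges 20, payoff 59): dropping to 0 → total 50, payoff 0. No gain.
Firm 2 (pledges 50, payoff 29): dropping to 0 → total 20, payoff 0. No gain.
Firm 3 (pledges 0, payoff 79): pledging 50 → total 120, payoff 29. No gain.

Yes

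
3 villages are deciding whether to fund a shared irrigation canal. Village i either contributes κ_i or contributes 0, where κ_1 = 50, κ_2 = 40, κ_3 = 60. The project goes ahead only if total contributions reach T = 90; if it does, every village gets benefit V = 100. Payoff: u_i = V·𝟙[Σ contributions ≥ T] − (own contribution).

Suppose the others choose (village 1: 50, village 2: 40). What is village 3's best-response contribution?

Others' total = 90 ≥ 90; contributing adds cost 60 for no extra benefit.
Best response: 0.

0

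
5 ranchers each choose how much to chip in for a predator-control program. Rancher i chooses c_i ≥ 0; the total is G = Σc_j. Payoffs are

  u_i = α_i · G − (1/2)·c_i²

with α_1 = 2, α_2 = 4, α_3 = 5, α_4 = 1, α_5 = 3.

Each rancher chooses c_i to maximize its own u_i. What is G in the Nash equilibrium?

15

Rancher i's FOC: ∂u_i/∂c_i = α_i − c_i = 0, so c_i* = α_i.
NE contributions = (2, 4, 5, 1, 3); G = 15.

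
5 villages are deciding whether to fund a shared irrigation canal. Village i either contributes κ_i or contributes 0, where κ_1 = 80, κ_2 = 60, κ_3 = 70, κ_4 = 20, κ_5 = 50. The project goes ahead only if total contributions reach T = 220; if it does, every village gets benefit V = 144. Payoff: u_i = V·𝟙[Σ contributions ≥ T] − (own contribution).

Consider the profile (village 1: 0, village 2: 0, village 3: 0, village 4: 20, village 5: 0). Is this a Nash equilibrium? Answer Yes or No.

No

Total = 20 < 220: not provided.
Village 1 (pledges 0, payoff 0): pledging 80 → total 100, payoff -80. No gain.
Village 2 (pledges 0, payoff 0): pledging 60 → total 80, payoff -60. No gain.
Village 3 (pledges 0, payoff 0): pledging 70 → total 90, payoff -70. No gain.
Village 4 (pledges 20, payoff -20): dropping to 0 → total 0, payoff 0. Profitable deviation.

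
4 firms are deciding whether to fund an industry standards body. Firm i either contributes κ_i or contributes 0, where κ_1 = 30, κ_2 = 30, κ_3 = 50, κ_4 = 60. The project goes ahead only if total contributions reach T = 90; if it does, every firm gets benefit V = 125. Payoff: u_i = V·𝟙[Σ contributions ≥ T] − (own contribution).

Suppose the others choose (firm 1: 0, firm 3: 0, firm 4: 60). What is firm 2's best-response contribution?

Others' total = 60. Contributing 30 brings total to 90 ≥ 90: gain V − κ_2 = 95.
Best response: 30.

30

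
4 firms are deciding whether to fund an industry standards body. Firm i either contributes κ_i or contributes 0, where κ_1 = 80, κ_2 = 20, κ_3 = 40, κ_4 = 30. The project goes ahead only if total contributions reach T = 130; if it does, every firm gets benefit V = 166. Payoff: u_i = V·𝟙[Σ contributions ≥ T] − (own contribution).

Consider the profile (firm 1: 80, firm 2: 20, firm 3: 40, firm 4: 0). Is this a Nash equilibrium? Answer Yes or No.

Total = 140 ≥ 130: provided.
Firm 1 (pledges 80, payoff 86): dropping to 0 → total 60, payoff 0. No gain.
Firm 2 (pledges 20, payoff 146): dropping to 0 → total 120, payoff 0. No gain.
Firm 3 (pledges 40, payoff 126): dropping to 0 → total 100, payoff 0. No gain.
Firm 4 (pledges 0, payoff 166): pledging 30 → total 170, payoff 136. No gain.

Yes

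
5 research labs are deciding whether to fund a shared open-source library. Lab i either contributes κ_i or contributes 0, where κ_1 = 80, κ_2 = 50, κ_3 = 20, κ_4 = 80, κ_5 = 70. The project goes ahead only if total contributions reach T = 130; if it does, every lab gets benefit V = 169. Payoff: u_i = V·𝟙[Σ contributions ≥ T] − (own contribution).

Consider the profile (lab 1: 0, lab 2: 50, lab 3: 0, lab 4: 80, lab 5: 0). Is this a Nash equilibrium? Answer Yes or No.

Total = 130 ≥ 130: provided.
Lab 1 (pledges 0, payoff 169): pledging 80 → total 210, payoff 89. No gain.
Lab 2 (pledges 50, payoff 119): dropping to 0 → total 80, payoff 0. No gain.
Lab 3 (pledges 0, payoff 169): pledging 20 → total 150, payoff 149. No gain.
Lab 4 (pledges 80, payoff 89): dropping to 0 → total 50, payoff 0. No gain.
Lab 5 (pledges 0, payoff 169): pledging 70 → total 200, payoff 99. No gain.

Yes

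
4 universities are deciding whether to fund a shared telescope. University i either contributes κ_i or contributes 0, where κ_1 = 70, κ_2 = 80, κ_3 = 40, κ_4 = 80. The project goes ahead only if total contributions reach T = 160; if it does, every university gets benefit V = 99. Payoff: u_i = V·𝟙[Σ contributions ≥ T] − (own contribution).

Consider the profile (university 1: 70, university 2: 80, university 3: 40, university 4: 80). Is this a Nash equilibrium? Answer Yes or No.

Total = 270 ≥ 160: provided.
University 1 (pledges 70, payoff 29): dropping to 0 → total 200, payoff 99. Profitable deviation.

No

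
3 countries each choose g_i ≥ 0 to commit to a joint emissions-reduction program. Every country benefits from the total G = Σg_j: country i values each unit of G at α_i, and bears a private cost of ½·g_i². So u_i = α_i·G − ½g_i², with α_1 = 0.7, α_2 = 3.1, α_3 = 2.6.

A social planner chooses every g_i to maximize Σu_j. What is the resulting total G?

19.2

Planner FOC: ∂(Σu_j)/∂g_i = (Σα_j) − g_i = 0, so g_i^SO = Σα_j = 6.4 for every i; G^SO = 19.2.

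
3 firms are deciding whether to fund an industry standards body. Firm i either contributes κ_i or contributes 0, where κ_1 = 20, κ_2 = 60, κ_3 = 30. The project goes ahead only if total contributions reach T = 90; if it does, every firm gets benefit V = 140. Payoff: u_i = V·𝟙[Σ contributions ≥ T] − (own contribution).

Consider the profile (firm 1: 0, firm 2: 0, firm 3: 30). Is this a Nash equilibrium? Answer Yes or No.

Total = 30 < 90: not provided.
Firm 1 (pledges 0, payoff 0): pledging 20 → total 50, payoff -20. No gain.
Firm 2 (pledges 0, payoff 0): pledging 60 → total 90, payoff 80. Profitable deviation.

No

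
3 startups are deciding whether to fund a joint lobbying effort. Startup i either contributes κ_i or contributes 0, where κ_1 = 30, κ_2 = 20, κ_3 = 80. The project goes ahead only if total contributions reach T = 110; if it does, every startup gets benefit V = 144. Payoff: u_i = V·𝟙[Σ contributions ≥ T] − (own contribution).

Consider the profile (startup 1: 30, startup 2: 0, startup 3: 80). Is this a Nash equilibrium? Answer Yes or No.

Yes

Total = 110 ≥ 110: provided.
Startup 1 (pledges 30, payoff 114): dropping to 0 → total 80, payoff 0. No gain.
Startup 2 (pledges 0, payoff 144): pledging 20 → total 130, payoff 124. No gain.
Startup 3 (pledges 80, payoff 64): dropping to 0 → total 30, payoff 0. No gain.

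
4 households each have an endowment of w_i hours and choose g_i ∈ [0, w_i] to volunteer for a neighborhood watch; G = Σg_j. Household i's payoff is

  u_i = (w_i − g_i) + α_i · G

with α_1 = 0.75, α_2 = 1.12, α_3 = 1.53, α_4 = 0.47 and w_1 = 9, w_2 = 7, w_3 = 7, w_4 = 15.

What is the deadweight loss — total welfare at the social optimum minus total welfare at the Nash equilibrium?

68.88

∂u_i/∂g_i = α_i − 1, so household i contributes w_i if α_i > 1, else 0.
α_i > 1 for i ∈ {2, 3}; NE contributions (0, 7, 7, 0), G = 14.
W^NE = Σw_i − G^NE + (Σα_i)·G^NE = 38 + 2.87·14 = 78.18.
Planner: ∂(Σu_j)/∂g_i = Σα_j − 1 = 2.87 > 0, so everyone contributes w_i; G^SO = 38, W^SO = 38 + 2.87·38 = 147.06.
Deadweight loss = 68.88.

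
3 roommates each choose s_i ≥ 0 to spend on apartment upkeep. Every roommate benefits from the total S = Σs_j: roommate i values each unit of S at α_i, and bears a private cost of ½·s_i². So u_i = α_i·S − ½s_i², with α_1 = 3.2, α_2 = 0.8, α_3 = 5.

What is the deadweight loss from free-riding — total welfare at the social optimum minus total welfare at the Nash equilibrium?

Roommate i's FOC: ∂u_i/∂s_i = α_i − s_i = 0, so s_i* = α_i.
NE contributions = (3.2, 0.8, 5); S = 9.
W^NE = (Σα)·S − ½Σα_i² = 9² − ½·35.88 = 63.06.
Planner sets s_i = Σα_j = 9 for every i, so S^SO = 3·9 = 27.
W^SO = (Σα)·S^SO − ½·3·(Σα)² = (3/2)·9² = 121.5.
Deadweight loss = W^SO − W^NE = 58.44.

58.44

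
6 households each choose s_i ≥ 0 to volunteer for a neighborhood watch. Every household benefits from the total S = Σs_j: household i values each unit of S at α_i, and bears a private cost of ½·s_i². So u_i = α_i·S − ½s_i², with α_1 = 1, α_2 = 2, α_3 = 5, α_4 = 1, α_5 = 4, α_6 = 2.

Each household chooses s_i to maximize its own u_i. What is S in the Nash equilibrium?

15

Household i's FOC: ∂u_i/∂s_i = α_i − s_i = 0, so s_i* = α_i.
NE contributions = (1, 2, 5, 1, 4, 2); S = 15.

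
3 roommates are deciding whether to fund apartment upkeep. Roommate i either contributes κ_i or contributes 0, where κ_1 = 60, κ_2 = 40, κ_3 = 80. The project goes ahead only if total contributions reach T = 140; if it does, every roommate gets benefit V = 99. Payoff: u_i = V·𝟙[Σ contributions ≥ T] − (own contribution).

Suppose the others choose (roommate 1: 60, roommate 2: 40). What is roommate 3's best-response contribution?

80

Others' total = 100. Contributing 80 brings total to 180 ≥ 140: gain V − κ_3 = 19.
Best response: 80.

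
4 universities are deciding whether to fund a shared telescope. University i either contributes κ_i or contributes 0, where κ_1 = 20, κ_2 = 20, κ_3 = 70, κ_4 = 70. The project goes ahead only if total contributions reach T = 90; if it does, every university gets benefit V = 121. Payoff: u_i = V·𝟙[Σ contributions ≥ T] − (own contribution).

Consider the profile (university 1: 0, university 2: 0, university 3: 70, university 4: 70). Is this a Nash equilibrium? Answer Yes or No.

Total = 140 ≥ 90: provided.
University 1 (pledges 0, payoff 121): pledging 20 → total 160, payoff 101. No gain.
University 2 (pledges 0, payoff 121): pledging 20 → total 160, payoff 101. No gain.
University 3 (pledges 70, payoff 51): dropping to 0 → total 70, payoff 0. No gain.
University 4 (pledges 70, payoff 51): dropping to 0 → total 70, payoff 0. No gain.

Yes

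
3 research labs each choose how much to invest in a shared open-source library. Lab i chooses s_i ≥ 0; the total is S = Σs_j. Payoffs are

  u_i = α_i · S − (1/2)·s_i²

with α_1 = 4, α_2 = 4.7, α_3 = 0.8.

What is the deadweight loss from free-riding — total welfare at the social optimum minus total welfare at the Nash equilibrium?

64.49

Lab i's FOC: ∂u_i/∂s_i = α_i − s_i = 0, so s_i* = α_i.
NE contributions = (4, 4.7, 0.8); S = 9.5.
W^NE = (Σα)·S − ½Σα_i² = 9.5² − ½·38.73 = 70.885.
Planner sets s_i = Σα_j = 9.5 for every i, so S^SO = 3·9.5 = 28.5.
W^SO = (Σα)·S^SO − ½·3·(Σα)² = (3/2)·9.5² = 135.375.
Deadweight loss = W^SO − W^NE = 64.49.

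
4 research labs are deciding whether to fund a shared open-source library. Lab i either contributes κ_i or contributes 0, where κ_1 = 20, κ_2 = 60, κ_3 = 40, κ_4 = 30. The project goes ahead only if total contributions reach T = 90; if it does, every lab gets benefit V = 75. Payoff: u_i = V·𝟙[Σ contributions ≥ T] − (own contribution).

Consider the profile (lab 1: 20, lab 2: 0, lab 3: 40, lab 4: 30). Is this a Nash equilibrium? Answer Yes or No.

Total = 90 ≥ 90: provided.
Lab 1 (pledges 20, payoff 55): dropping to 0 → total 70, payoff 0. No gain.
Lab 2 (pledges 0, payoff 75): pledging 60 → total 150, payoff 15. No gain.
Lab 3 (pledges 40, payoff 35): dropping to 0 → total 50, payoff 0. No gain.
Lab 4 (pledges 30, payoff 45): dropping to 0 → total 60, payoff 0. No gain.

Yes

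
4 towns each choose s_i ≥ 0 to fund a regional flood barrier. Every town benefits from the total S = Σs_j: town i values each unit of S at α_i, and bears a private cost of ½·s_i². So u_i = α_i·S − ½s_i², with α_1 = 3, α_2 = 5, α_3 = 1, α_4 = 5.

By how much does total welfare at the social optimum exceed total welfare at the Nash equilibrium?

226

Town i's FOC: ∂u_i/∂s_i = α_i − s_i = 0, so s_i* = α_i.
NE contributions = (3, 5, 1, 5); S = 14.
W^NE = (Σα)·S − ½Σα_i² = 14² − ½·60 = 166.
Planner sets s_i = Σα_j = 14 for every i, so S^SO = 4·14 = 56.
W^SO = (Σα)·S^SO − ½·4·(Σα)² = (4/2)·14² = 392.
Deadweight loss = W^SO − W^NE = 226.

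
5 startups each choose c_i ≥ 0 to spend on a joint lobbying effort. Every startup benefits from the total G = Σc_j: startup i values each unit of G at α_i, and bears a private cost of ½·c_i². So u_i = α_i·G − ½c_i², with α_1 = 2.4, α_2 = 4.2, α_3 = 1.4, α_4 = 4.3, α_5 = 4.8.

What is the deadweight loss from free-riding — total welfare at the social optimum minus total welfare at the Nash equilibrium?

Startup i's FOC: ∂u_i/∂c_i = α_i − c_i = 0, so c_i* = α_i.
NE contributions = (2.4, 4.2, 1.4, 4.3, 4.8); G = 17.1.
W^NE = (Σα)·G − ½Σα_i² = 17.1² − ½·66.89 = 258.965.
Planner sets c_i = Σα_j = 17.1 for every i, so G^SO = 5·17.1 = 85.5.
W^SO = (Σα)·G^SO − ½·5·(Σα)² = (5/2)·17.1² = 731.025.
Deadweight loss = W^SO − W^NE = 472.06.

472.06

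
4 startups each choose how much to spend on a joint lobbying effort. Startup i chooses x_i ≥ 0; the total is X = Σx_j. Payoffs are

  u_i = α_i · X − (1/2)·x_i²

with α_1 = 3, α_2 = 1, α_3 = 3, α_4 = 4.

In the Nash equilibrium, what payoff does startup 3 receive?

28.5

Startup i's FOC: ∂u_i/∂x_i = α_i − x_i = 0, so x_i* = α_i.
NE contributions = (3, 1, 3, 4); X = 11.
u_3 = α_3·X − ½·(x_3)² = 3·11 − ½·3² = 28.5.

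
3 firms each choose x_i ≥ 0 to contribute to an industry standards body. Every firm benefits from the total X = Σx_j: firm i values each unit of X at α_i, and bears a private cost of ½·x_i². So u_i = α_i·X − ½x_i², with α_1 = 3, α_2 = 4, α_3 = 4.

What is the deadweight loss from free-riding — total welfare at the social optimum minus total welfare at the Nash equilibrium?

Firm i's FOC: ∂u_i/∂x_i = α_i − x_i = 0, so x_i* = α_i.
NE contributions = (3, 4, 4); X = 11.
W^NE = (Σα)·X − ½Σα_i² = 11² − ½·41 = 100.5.
Planner sets x_i = Σα_j = 11 for every i, so X^SO = 3·11 = 33.
W^SO = (Σα)·X^SO − ½·3·(Σα)² = (3/2)·11² = 181.5.
Deadweight loss = W^SO − W^NE = 81.

81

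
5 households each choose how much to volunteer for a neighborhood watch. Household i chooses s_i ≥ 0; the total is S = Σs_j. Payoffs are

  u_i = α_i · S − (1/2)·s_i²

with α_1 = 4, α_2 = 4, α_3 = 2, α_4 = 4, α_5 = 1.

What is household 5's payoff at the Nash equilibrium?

14.5

Household i's FOC: ∂u_i/∂s_i = α_i − s_i = 0, so s_i* = α_i.
NE contributions = (4, 4, 2, 4, 1); S = 15.
u_5 = α_5·S − ½·(s_5)² = 1·15 − ½·1² = 14.5.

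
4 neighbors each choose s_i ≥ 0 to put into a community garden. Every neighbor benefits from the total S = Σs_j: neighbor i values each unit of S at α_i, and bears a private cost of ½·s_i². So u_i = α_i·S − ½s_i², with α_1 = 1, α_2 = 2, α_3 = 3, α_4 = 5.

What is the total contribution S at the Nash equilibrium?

Neighbor i's FOC: ∂u_i/∂s_i = α_i − s_i = 0, so s_i* = α_i.
NE contributions = (1, 2, 3, 5); S = 11.

11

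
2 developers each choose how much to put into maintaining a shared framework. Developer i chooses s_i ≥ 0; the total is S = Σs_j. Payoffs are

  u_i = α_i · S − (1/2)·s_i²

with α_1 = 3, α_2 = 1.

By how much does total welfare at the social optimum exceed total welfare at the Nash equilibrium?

5

Developer i's FOC: ∂u_i/∂s_i = α_i − s_i = 0, so s_i* = α_i.
NE contributions = (3, 1); S = 4.
W^NE = (Σα)·S − ½Σα_i² = 4² − ½·10 = 11.
Planner sets s_i = Σα_j = 4 for every i, so S^SO = 2·4 = 8.
W^SO = (Σα)·S^SO − ½·2·(Σα)² = (2/2)·4² = 16.
Deadweight loss = W^SO − W^NE = 5.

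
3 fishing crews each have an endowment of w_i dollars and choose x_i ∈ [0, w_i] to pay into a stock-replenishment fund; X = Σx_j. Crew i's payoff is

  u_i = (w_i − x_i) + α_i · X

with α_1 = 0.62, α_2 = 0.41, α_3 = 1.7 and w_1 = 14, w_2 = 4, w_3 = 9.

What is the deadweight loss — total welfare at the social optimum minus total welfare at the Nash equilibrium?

∂u_i/∂x_i = α_i − 1, so crew i contributes w_i if α_i > 1, else 0.
α_i > 1 for i ∈ {3}; NE contributions (0, 0, 9), X = 9.
W^NE = Σw_i − X^NE + (Σα_i)·X^NE = 27 + 1.73·9 = 42.57.
Planner: ∂(Σu_j)/∂x_i = Σα_j − 1 = 1.73 > 0, so everyone contributes w_i; X^SO = 27, W^SO = 27 + 1.73·27 = 73.71.
Deadweight loss = 31.14.

31.14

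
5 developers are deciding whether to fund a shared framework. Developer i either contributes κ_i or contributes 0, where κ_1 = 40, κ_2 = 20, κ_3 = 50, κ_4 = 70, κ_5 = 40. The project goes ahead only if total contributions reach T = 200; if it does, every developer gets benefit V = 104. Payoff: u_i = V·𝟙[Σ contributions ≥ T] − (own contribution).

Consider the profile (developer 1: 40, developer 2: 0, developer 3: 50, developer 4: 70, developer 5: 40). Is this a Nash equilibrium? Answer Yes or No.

Total = 200 ≥ 200: provided.
Developer 1 (pledges 40, payoff 64): dropping to 0 → total 160, payoff 0. No gain.
Developer 2 (pledges 0, payoff 104): pledging 20 → total 220, payoff 84. No gain.
Developer 3 (pledges 50, payoff 54): dropping to 0 → total 150, payoff 0. No gain.
Developer 4 (pledges 70, payoff 34): dropping to 0 → total 130, payoff 0. No gain.
Developer 5 (pledges 40, payoff 64): dropping to 0 → total 160, payoff 0. No gain.

Yes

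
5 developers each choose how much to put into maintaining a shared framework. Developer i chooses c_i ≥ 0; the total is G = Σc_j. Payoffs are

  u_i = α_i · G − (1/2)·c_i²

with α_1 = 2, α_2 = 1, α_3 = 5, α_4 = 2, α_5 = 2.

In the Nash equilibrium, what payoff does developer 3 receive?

47.5

Developer i's FOC: ∂u_i/∂c_i = α_i − c_i = 0, so c_i* = α_i.
NE contributions = (2, 1, 5, 2, 2); G = 12.
u_3 = α_3·G − ½·(c_3)² = 5·12 − ½·5² = 47.5.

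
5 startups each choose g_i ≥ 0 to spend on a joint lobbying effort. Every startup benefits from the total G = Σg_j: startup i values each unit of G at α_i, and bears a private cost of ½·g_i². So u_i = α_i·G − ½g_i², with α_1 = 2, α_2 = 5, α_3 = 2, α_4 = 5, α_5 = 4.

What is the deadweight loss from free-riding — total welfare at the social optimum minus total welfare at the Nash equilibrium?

523

Startup i's FOC: ∂u_i/∂g_i = α_i − g_i = 0, so g_i* = α_i.
NE contributions = (2, 5, 2, 5, 4); G = 18.
W^NE = (Σα)·G − ½Σα_i² = 18² − ½·74 = 287.
Planner sets g_i = Σα_j = 18 for every i, so G^SO = 5·18 = 90.
W^SO = (Σα)·G^SO − ½·5·(Σα)² = (5/2)·18² = 810.
Deadweight loss = W^SO − W^NE = 523.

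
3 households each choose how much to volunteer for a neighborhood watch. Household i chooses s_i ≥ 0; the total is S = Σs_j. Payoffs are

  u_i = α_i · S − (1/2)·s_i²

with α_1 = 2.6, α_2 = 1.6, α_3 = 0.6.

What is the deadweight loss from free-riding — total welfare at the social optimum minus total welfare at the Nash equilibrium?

16.36

Household i's FOC: ∂u_i/∂s_i = α_i − s_i = 0, so s_i* = α_i.
NE contributions = (2.6, 1.6, 0.6); S = 4.8.
W^NE = (Σα)·S − ½Σα_i² = 4.8² − ½·9.68 = 18.2.
Planner sets s_i = Σα_j = 4.8 for every i, so S^SO = 3·4.8 = 14.4.
W^SO = (Σα)·S^SO − ½·3·(Σα)² = (3/2)·4.8² = 34.56.
Deadweight loss = W^SO − W^NE = 16.36.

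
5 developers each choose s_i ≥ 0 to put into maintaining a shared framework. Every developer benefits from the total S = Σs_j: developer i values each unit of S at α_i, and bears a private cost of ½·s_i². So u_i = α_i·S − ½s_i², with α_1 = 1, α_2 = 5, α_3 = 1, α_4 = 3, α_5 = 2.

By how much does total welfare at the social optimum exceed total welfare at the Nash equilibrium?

Developer i's FOC: ∂u_i/∂s_i = α_i − s_i = 0, so s_i* = α_i.
NE contributions = (1, 5, 1, 3, 2); S = 12.
W^NE = (Σα)·S − ½Σα_i² = 12² − ½·40 = 124.
Planner sets s_i = Σα_j = 12 for every i, so S^SO = 5·12 = 60.
W^SO = (Σα)·S^SO − ½·5·(Σα)² = (5/2)·12² = 360.
Deadweight loss = W^SO − W^NE = 236.

236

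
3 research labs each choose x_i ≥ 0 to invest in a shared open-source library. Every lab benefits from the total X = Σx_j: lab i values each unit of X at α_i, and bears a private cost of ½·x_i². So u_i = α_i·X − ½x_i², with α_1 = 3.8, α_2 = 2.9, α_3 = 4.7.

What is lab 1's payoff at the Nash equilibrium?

Lab i's FOC: ∂u_i/∂x_i = α_i − x_i = 0, so x_i* = α_i.
NE contributions = (3.8, 2.9, 4.7); X = 11.4.
u_1 = α_1·X − ½·(x_1)² = 3.8·11.4 − ½·3.8² = 36.1.

36.1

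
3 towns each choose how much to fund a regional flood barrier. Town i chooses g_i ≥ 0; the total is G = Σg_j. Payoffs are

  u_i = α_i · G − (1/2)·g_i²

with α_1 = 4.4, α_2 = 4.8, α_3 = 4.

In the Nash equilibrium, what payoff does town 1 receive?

Town i's FOC: ∂u_i/∂g_i = α_i − g_i = 0, so g_i* = α_i.
NE contributions = (4.4, 4.8, 4); G = 13.2.
u_1 = α_1·G − ½·(g_1)² = 4.4·13.2 − ½·4.4² = 48.4.

48.4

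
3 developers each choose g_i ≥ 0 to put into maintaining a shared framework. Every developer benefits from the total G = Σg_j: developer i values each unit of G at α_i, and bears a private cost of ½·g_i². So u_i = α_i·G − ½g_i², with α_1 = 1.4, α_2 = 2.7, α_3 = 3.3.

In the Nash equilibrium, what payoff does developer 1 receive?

Developer i's FOC: ∂u_i/∂g_i = α_i − g_i = 0, so g_i* = α_i.
NE contributions = (1.4, 2.7, 3.3); G = 7.4.
u_1 = α_1·G − ½·(g_1)² = 1.4·7.4 − ½·1.4² = 9.38.

9.38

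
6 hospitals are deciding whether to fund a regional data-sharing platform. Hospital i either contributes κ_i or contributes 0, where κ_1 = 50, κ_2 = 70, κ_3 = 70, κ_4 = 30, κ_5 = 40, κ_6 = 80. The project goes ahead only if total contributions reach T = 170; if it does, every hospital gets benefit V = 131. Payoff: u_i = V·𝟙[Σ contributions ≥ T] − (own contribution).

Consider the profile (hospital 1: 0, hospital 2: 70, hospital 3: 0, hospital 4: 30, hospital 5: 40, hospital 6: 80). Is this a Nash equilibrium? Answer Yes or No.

No

Total = 220 ≥ 170: provided.
Hospital 1 (pledges 0, payoff 131): pledging 50 → total 270, payoff 81. No gain.
Hospital 2 (pledges 70, payoff 61): dropping to 0 → total 150, payoff 0. No gain.
Hospital 3 (pledges 0, payoff 131): pledging 70 → total 290, payoff 61. No gain.
Hospital 4 (pledges 30, payoff 101): dropping to 0 → total 190, payoff 131. Profitable deviation.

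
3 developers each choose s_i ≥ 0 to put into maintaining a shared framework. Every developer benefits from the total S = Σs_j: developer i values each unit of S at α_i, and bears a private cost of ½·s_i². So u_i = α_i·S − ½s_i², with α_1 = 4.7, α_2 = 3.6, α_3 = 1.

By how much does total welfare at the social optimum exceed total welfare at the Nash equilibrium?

Developer i's FOC: ∂u_i/∂s_i = α_i − s_i = 0, so s_i* = α_i.
NE contributions = (4.7, 3.6, 1); S = 9.3.
W^NE = (Σα)·S − ½Σα_i² = 9.3² − ½·36.05 = 68.465.
Planner sets s_i = Σα_j = 9.3 for every i, so S^SO = 3·9.3 = 27.9.
W^SO = (Σα)·S^SO − ½·3·(Σα)² = (3/2)·9.3² = 129.735.
Deadweight loss = W^SO − W^NE = 61.27.

61.27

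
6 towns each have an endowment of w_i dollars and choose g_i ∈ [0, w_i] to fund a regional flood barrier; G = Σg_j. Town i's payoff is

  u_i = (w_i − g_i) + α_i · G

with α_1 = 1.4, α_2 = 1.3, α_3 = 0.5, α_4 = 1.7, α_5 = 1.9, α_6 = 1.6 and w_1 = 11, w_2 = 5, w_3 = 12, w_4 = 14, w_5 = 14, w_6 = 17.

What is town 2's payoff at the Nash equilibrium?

79.3

∂u_i/∂g_i = α_i − 1, so town i contributes w_i if α_i > 1, else 0.
α_i > 1 for i ∈ {1, 2, 4, 5, 6}; NE contributions (11, 5, 0, 14, 14, 17), G = 61.
u_2 = (5 − 5) + 1.3·61 = 79.3.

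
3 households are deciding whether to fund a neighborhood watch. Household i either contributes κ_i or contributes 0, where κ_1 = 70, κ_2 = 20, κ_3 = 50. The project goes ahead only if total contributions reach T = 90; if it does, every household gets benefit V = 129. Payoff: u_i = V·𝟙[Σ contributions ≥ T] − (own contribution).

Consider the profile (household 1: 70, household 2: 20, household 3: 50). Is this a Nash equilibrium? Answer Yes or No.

Total = 140 ≥ 90: provided.
Household 1 (pledges 70, payoff 59): dropping to 0 → total 70, payoff 0. No gain.
Household 2 (pledges 20, payoff 109): dropping to 0 → total 120, payoff 129. Profitable deviation.

No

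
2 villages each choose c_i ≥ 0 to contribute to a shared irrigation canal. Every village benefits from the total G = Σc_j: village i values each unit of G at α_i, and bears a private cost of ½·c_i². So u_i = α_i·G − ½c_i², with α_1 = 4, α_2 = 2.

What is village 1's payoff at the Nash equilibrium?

16

Village i's FOC: ∂u_i/∂c_i = α_i − c_i = 0, so c_i* = α_i.
NE contributions = (4, 2); G = 6.
u_1 = α_1·G − ½·(c_1)² = 4·6 − ½·4² = 16.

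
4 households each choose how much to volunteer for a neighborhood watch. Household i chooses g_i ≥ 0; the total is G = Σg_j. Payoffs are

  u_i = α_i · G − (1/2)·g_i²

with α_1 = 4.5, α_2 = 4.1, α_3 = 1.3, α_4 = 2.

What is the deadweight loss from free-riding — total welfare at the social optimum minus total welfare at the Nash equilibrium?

162.985

Household i's FOC: ∂u_i/∂g_i = α_i − g_i = 0, so g_i* = α_i.
NE contributions = (4.5, 4.1, 1.3, 2); G = 11.9.
W^NE = (Σα)·G − ½Σα_i² = 11.9² − ½·42.75 = 120.235.
Planner sets g_i = Σα_j = 11.9 for every i, so G^SO = 4·11.9 = 47.6.
W^SO = (Σα)·G^SO − ½·4·(Σα)² = (4/2)·11.9² = 283.22.
Deadweight loss = W^SO − W^NE = 162.985.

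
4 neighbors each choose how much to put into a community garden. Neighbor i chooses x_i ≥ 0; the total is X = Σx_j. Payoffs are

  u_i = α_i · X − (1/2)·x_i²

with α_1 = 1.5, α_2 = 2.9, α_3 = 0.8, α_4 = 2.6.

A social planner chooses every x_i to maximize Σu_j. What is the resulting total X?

Planner FOC: ∂(Σu_j)/∂x_i = (Σα_j) − x_i = 0, so x_i^SO = Σα_j = 7.8 for every i; X^SO = 31.2.

31.2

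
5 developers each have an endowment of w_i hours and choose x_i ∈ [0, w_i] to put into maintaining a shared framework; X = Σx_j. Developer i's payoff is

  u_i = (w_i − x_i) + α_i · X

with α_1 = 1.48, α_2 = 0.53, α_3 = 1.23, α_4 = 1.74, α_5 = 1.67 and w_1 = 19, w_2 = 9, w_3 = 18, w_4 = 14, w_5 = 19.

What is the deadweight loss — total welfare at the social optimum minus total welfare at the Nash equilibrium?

∂u_i/∂x_i = α_i − 1, so developer i contributes w_i if α_i > 1, else 0.
α_i > 1 for i ∈ {1, 3, 4, 5}; NE contributions (19, 0, 18, 14, 19), X = 70.
W^NE = Σw_i − X^NE + (Σα_i)·X^NE = 79 + 5.65·70 = 474.5.
Planner: ∂(Σu_j)/∂x_i = Σα_j − 1 = 5.65 > 0, so everyone contributes w_i; X^SO = 79, W^SO = 79 + 5.65·79 = 525.35.
Deadweight loss = 50.85.

50.85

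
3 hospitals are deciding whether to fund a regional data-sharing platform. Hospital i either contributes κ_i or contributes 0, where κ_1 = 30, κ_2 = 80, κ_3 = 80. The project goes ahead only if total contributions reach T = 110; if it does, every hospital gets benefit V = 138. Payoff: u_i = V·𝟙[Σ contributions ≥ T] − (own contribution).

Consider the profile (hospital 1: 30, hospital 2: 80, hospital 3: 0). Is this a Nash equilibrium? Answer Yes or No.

Yes

Total = 110 ≥ 110: provided.
Hospital 1 (pledges 30, payoff 108): dropping to 0 → total 80, payoff 0. No gain.
Hospital 2 (pledges 80, payoff 58): dropping to 0 → total 30, payoff 0. No gain.
Hospital 3 (pledges 0, payoff 138): pledging 80 → total 190, payoff 58. No gain.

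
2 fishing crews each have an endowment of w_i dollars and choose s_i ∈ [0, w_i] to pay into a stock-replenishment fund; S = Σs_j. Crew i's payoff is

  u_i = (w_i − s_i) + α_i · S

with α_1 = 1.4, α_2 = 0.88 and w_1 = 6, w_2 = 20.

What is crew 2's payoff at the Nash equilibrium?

∂u_i/∂s_i = α_i − 1, so crew i contributes w_i if α_i > 1, else 0.
α_i > 1 for i ∈ {1}; NE contributions (6, 0), S = 6.
u_2 = (20 − 0) + 0.88·6 = 25.28.

25.28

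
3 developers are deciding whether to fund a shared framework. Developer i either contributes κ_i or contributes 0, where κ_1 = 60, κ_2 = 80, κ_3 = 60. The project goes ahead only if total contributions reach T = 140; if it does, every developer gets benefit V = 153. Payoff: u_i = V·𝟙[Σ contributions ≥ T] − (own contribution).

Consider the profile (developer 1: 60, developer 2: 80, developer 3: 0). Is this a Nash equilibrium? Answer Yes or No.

Yes

Total = 140 ≥ 140: provided.
Developer 1 (pledges 60, payoff 93): dropping to 0 → total 80, payoff 0. No gain.
Developer 2 (pledges 80, payoff 73): dropping to 0 → total 60, payoff 0. No gain.
Developer 3 (pledges 0, payoff 153): pledging 60 → total 200, payoff 93. No gain.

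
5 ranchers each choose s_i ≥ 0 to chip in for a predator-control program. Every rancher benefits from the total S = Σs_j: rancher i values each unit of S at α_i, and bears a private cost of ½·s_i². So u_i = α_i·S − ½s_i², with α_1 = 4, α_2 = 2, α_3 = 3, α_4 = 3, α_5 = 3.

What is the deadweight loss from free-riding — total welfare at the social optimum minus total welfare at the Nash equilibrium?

361

Rancher i's FOC: ∂u_i/∂s_i = α_i − s_i = 0, so s_i* = α_i.
NE contributions = (4, 2, 3, 3, 3); S = 15.
W^NE = (Σα)·S − ½Σα_i² = 15² − ½·47 = 201.5.
Planner sets s_i = Σα_j = 15 for every i, so S^SO = 5·15 = 75.
W^SO = (Σα)·S^SO − ½·5·(Σα)² = (5/2)·15² = 562.5.
Deadweight loss = W^SO − W^NE = 361.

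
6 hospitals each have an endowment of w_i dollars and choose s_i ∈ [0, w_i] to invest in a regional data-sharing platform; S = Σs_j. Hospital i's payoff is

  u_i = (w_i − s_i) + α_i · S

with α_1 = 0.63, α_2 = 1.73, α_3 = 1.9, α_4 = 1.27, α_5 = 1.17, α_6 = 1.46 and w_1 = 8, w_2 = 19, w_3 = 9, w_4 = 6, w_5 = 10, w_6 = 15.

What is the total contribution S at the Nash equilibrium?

59

∂u_i/∂s_i = α_i − 1, so hospital i contributes w_i if α_i > 1, else 0.
α_i > 1 for i ∈ {2, 3, 4, 5, 6}; NE contributions (0, 19, 9, 6, 10, 15), S = 59.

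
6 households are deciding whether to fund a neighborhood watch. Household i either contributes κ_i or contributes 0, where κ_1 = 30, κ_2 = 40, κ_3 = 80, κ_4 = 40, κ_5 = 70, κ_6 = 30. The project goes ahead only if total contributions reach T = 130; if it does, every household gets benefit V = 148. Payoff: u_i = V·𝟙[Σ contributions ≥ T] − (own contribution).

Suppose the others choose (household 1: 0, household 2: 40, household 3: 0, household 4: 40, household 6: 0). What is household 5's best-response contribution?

Others' total = 80. Contributing 70 brings total to 150 ≥ 130: gain V − κ_5 = 78.
Best response: 70.

70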